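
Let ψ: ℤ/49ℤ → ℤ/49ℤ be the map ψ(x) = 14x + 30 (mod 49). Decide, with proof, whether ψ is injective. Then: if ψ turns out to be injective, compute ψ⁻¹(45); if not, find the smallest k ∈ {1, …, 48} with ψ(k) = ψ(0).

7

We have gcd(14, 49) = 7 > 1. Taking a = 0 and b = 7: ψ(0) = 30 and ψ(7) = 14·7 + 30 = 128 ≡ 30 (mod 49).
So ψ(0) = ψ(7) while 0 ≠ 7, so ψ is not injective.
Since ψ is not injective, we find the least positive k with ψ(k) = ψ(0): this means 14k ≡ 0 (mod 49), i.e. 49 ∣ 14k. Since gcd(14, 49) = 7, dividing through by 7 this holds exactly when 7 ∣ 2k, and as gcd(2, 7) = 1, exactly when 7 ∣ k.
The smallest positive such k is 7.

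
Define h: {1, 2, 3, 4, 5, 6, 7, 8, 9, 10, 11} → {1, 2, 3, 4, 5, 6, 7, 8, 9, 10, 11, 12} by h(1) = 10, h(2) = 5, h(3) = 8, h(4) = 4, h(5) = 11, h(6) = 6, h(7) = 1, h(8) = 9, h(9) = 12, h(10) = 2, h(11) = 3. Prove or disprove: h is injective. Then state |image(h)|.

The values h(1), …, h(11) are 10, 5, 8, 4, 11, 6, 1, 9, 12, 2, 3 — all distinct.
So h(x_1) = h(x_2) only when x_1 = x_2, and h is injective.
The image of h is {1, 2, 3, 4, 5, 6, 8, 9, 10, 11, 12}, which has 11 elements.

11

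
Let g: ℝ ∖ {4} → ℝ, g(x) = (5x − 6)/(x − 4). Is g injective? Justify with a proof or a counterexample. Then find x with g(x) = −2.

Suppose g(a) = g(b). Cross-multiplying: (5a − 6)(b − 4) = (5b − 6)(a − 4).
Expanding both sides and cancelling the symmetric terms leaves −14·(a − b) = 0. Since −14 ≠ 0, a = b. Therefore g is injective.
Solving g(x) = −2: cross-multiplying gives 5x − 6 = −2(x − 4), which rearranges to 7x = 14, so x = 2.

2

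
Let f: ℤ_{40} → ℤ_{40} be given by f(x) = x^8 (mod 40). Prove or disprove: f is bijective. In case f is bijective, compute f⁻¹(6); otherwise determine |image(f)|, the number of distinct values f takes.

4

f(1) = 1^8 = 1.
f(3): Repeated squaring mod 40: 3^1 ≡ 3, 3^2 ≡ 3² = 9, 3^4 ≡ 9² = 81 ≡ 1, 3^8 ≡ 1² = 1. So 3^8 ≡ 1 (mod 40).
So f(1) = f(3) = 1 while 1 ≠ 3, hence f is not injective, hence not bijective.
Since f is not bijective, we determine |image(f)|. Computing x^8 mod 40 for each x (by repeated squaring, reducing mod 40 at every step), the values f(0), f(1), …, f(39) are: 0, 1, 16, 1, 16, 25, 16, 1, 16, 1, 0, 1, 16, 1, 16, 25, 16, 1, 16, 1, 0, 1, 16, 1, 16, 25, 16, 1, 16, 1, 0, 1, 16, 1, 16, 25, 16, 1, 16, 1.
The distinct values are {0, 1, 16, 25}; there are 4 of them.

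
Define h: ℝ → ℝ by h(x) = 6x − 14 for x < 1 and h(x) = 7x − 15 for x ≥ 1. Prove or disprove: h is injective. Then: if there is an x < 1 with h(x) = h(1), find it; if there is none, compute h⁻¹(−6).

9/7

Both pieces are strictly increasing (slopes 6 and 7), so each is injective on its own interval.
The left piece maps (−∞, 1) onto (−∞, −8); the right piece maps [1, ∞) onto [−8, ∞).
These images are disjoint, so no value is attained by both pieces. Hence h is injective.
Because the two images are disjoint, no x < 1 has h(x) = h(1), so we compute h⁻¹(−6): −6 lies in [−8, ∞), so solve 7x − 15 = −6: x = (−6 + 15)/7 = 9/7.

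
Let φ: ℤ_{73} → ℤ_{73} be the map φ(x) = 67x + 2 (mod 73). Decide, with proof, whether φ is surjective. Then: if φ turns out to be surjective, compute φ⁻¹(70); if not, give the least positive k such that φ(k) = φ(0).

13

Recall that φ is surjective if every y in the codomain equals φ(x) for some x in the domain.
Since gcd(67, 73) = 1, 67 is invertible modulo 73. Euclid's algorithm: 73 = 1·67 + 6, 67 = 11·6 + 1; back-substituting gives 1 = 12·67 − 11·73, so 67⁻¹ ≡ 12 (mod 73).
Then y ↦ 12(y − 2) is a two-sided inverse to φ, so every y ∈ ℤ_{73} has a preimage.
Therefore φ is surjective.
Since φ is surjective, we compute φ⁻¹(70): solve 67x + 2 ≡ 70 (mod 73), i.e. 67x ≡ 68 (mod 73).
Multiplying by 67⁻¹ = 12 gives x ≡ 12·68 = 816 = 11·73 + 13 ≡ 13 (mod 73).
Check: φ(13) = 67·13 + 2 = 873 = 11·73 + 70 ≡ 70 (mod 73).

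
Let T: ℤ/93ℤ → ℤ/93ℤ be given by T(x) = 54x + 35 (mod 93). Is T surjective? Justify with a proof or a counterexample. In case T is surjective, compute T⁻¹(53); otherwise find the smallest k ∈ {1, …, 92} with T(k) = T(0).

Recall that surjectivity means every element of the codomain has a preimage under T.
Since gcd(54, 93) = 3, we have 54x ≡ 0 (mod 3) for all x, so T(x) ≡ 2 (mod 3).
But 0 ≢ 2 (mod 3), so 0 ∈ ℤ/93ℤ has no preimage. So T is not surjective.
Since T is not surjective, we find the least positive k with T(k) = T(0): this means 54k ≡ 0 (mod 93), i.e. 93 ∣ 54k. Since gcd(54, 93) = 3, dividing through by 3 this holds exactly when 31 ∣ 18k, and as gcd(18, 31) = 1, exactly when 31 ∣ k.
The smallest positive such k is 31.

31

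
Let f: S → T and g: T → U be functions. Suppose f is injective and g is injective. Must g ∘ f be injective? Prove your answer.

injective

Suppose (g ∘ f)(u) = (g ∘ f)(v), i.e. g(f(u)) = g(f(v)).
Since g is injective, f(u) = f(v). Since f is injective, u = v. Thus g ∘ f is injective.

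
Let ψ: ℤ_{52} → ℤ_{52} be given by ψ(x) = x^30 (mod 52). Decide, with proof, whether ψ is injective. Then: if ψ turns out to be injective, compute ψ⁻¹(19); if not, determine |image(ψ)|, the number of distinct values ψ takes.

ψ(1) = 1^30 = 1.
ψ(3): Repeated squaring mod 52: 3^1 ≡ 3, 3^2 ≡ 3² = 9, 3^4 ≡ 9² = 81 ≡ 29, 3^8 ≡ 29² = 841 ≡ 9, 3^16 ≡ 9² = 81 ≡ 29. Since 30 = 16 + 8 + 4 + 2, 3^30 ≡ 29·9·29·9: 29·9 = 261 ≡ 1, then 1·29 = 29, then 29·9 = 261 ≡ 1. So 3^30 ≡ 1 (mod 52).
So ψ(1) = ψ(3) = 1 while 1 ≠ 3, therefore ψ is not injective.
Since ψ is not injective, we determine |image(ψ)|. Computing x^30 mod 52 for each x (by repeated squaring, reducing mod 52 at every step), the values ψ(0), ψ(1), …, ψ(51) are: 0, 1, 12, 1, 40, 25, 12, 25, 12, 1, 40, 25, 40, 13, 40, 25, 40, 1, 12, 25, 12, 25, 40, 1, 12, 1, 0, 1, 12, 1, 40, 25, 12, 25, 12, 1, 40, 25, 40, 13, 40, 25, 40, 1, 12, 25, 12, 25, 40, 1, 12, 1.
The distinct values are {0, 1, 12, 13, 25, 40}; there are 6 of them.

6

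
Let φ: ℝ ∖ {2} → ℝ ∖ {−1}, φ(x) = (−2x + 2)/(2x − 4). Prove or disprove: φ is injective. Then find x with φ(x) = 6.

Suppose φ(x_1) = φ(x_2). Cross-multiplying: (−2x_1 + 2)(2x_2 − 4) = (−2x_2 + 2)(2x_1 − 4).
Expanding both sides and cancelling the symmetric terms leaves 4·(x_1 − x_2) = 0. Since 4 ≠ 0, x_1 = x_2. Hence φ is injective.
Solving φ(x) = 6: cross-multiplying gives −2x + 2 = 6(2x − 4), which rearranges to −14x = −26, so x = 13/7.

13/7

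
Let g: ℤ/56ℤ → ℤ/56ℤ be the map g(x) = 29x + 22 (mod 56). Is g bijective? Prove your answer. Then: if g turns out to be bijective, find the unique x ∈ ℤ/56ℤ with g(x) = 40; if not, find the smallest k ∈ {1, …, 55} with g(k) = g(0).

18

By definition, g is injective when g(s) = g(t) forces s = t.
If g(s) = g(t), then 29s ≡ 29t (mod 56). Because gcd(29, 56) = 1, we may cancel 29 to get s ≡ t (mod 56).
We now compute 29⁻¹ mod 56 explicitly. Euclid's algorithm: 56 = 1·29 + 27, 29 = 1·27 + 2, 27 = 13·2 + 1; back-substituting gives 1 = 29·29 − 15·56, so 29⁻¹ ≡ 29 (mod 56).
Then y ↦ 29(y − 22) is a two-sided inverse to g, so every y ∈ ℤ/56ℤ has a preimage.
Thus g is bijective.
Since g is bijective, we find g⁻¹(40): we need 29x ≡ 40 − 22 ≡ 18 (mod 56). Using 29⁻¹ = 29: x ≡ 29·18 = 522 = 9·56 + 18, so x = 18.
Check: g(18) = 29·18 + 22 = 544 = 9·56 + 40 ≡ 40 (mod 56).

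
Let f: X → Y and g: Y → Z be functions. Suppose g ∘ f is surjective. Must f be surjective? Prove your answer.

No. Take X = {0}, Y = {0, 1, 2, 3}, Z = {0}, f(a) = 0 for every a ∈ X, and g(b) = 0 for every b ∈ Y.
Then g ∘ f is surjective onto {0}, but 3 ∈ Y has no preimage under f, so f is not surjective.

not surjective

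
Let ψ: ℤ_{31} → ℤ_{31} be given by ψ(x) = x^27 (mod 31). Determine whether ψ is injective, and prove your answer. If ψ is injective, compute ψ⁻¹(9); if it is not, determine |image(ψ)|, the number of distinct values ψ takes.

11

ψ(1) = 1^27 = 1.
ψ(5): Repeated squaring mod 31: 5^1 ≡ 5, 5^2 ≡ 5² = 25, 5^4 ≡ 25² = 625 ≡ 5, 5^8 ≡ 5² = 25, 5^16 ≡ 25² = 625 ≡ 5. Since 27 = 16 + 8 + 2 + 1, 5^27 ≡ 5·25·25·5: 5·25 = 125 ≡ 1, then 1·25 = 25, then 25·5 = 125 ≡ 1. So 5^27 ≡ 1 (mod 31).
So ψ(1) = ψ(5) = 1 while 1 ≠ 5, so ψ is not injective.
Since ψ is not injective, we determine |image(ψ)|. Computing x^27 mod 31 for each x (by repeated squaring, reducing mod 31 at every step), the values ψ(0), ψ(1), …, ψ(30) are: 0, 1, 4, 23, 16, 1, 30, 16, 2, 2, 4, 15, 27, 23, 2, 23, 8, 29, 8, 4, 16, 27, 29, 29, 15, 1, 30, 15, 8, 27, 30.
The distinct values are {0, 1, 2, 4, 8, 15, 16, 23, 27, 29, 30}; there are 11 of them.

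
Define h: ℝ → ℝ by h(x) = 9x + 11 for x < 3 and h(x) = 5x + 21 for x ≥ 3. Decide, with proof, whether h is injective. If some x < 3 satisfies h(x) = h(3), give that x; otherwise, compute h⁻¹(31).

Both pieces are strictly increasing (slopes 9 and 5), so each is injective on its own interval.
The left piece maps (−∞, 3) onto (−∞, 38); the right piece maps [3, ∞) onto [36, ∞).
These images overlap. In particular h(3) = 36 (right piece), and solving 9x + 11 = 36 on the left piece gives x = 25/9 < 3.
So h(25/9) = h(3) with 25/9 ≠ 3, and h is not injective. This x = 25/9 is the requested value below 3.

25/9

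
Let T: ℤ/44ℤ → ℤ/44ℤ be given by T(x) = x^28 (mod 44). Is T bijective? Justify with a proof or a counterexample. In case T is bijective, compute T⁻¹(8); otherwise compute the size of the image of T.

T(10): Repeated squaring mod 44: 10^1 ≡ 10, 10^2 ≡ 10² = 100 ≡ 12, 10^4 ≡ 12² = 144 ≡ 12, 10^8 ≡ 12² = 144 ≡ 12, 10^16 ≡ 12² = 144 ≡ 12. Since 28 = 16 + 8 + 4, 10^28 ≡ 12·12·12: 12·12 = 144 ≡ 12, then 12·12 = 144 ≡ 12. So 10^28 ≡ 12 (mod 44).
T(12): Repeated squaring mod 44: 12^1 ≡ 12, 12^2 ≡ 12² = 144 ≡ 12, 12^4 ≡ 12² = 144 ≡ 12, 12^8 ≡ 12² = 144 ≡ 12, 12^16 ≡ 12² = 144 ≡ 12. Since 28 = 16 + 8 + 4, 12^28 ≡ 12·12·12: 12·12 = 144 ≡ 12, then 12·12 = 144 ≡ 12. So 12^28 ≡ 12 (mod 44).
So T(10) = T(12) = 12 while 10 ≠ 12, thus T is not injective, hence not bijective.
Since T is not bijective, we determine |image(T)|. Computing x^28 mod 44 for each x (by repeated squaring, reducing mod 44 at every step), the values T(0), T(1), …, T(43) are: 0, 1, 36, 5, 20, 37, 4, 9, 16, 25, 12, 33, 12, 25, 16, 9, 4, 37, 20, 5, 36, 1, 0, 1, 36, 5, 20, 37, 4, 9, 16, 25, 12, 33, 12, 25, 16, 9, 4, 37, 20, 5, 36, 1.
The distinct values are {0, 1, 4, 5, 9, 12, 16, 20, 25, 33, 36, 37}; there are 12 of them.

12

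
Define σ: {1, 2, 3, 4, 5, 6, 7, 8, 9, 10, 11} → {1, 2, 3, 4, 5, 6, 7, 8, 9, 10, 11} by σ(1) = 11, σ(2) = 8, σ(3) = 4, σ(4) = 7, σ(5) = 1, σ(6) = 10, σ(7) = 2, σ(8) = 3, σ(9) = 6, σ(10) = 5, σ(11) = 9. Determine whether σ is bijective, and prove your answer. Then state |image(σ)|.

11

The values 11, 8, 4, 7, 1, 10, 2, 3, 6, 5, 9 are a permutation of {1, 2, 3, 4, 5, 6, 7, 8, 9, 10, 11}: each element appears exactly once.
So σ is injective and surjective, hence bijective.
The image of σ is {1, 2, 3, 4, 5, 6, 7, 8, 9, 10, 11}, which has 11 elements.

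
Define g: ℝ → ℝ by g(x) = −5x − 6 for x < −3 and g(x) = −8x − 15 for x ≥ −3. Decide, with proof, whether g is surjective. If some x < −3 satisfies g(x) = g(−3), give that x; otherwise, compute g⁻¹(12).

-18/5

Both pieces are strictly decreasing (slopes −5 and −8), so each is injective on its own interval.
The left piece maps (−∞, −3) onto (9, ∞); the right piece maps [−3, ∞) onto (−∞, 9].
These images together cover ℝ, so g is surjective.
Because the two images are disjoint, no x < −3 has g(x) = g(−3), so we compute g⁻¹(12): 12 lies in (9, ∞), so solve −5x − 6 = 12: x = (12 + 6)/(−5) = −18/5.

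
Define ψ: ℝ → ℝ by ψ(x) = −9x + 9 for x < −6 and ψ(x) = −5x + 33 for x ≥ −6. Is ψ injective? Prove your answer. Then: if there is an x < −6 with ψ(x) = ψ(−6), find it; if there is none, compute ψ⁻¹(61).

-28/5

Both pieces are strictly decreasing (slopes −9 and −5), so each is injective on its own interval.
The left piece maps (−∞, −6) onto (63, ∞); the right piece maps [−6, ∞) onto (−∞, 63].
These images are disjoint, so no value is attained by both pieces. So ψ is injective.
Because the two images are disjoint, no x < −6 has ψ(x) = ψ(−6), so we compute ψ⁻¹(61): 61 lies in (−∞, 63], so solve −5x + 33 = 61: x = (61 − 33)/(−5) = −28/5.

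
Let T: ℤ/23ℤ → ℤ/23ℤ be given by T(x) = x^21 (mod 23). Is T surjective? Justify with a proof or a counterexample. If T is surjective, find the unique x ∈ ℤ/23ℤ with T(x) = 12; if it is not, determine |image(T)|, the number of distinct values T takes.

Since 23 is prime, the nonzero elements of ℤ/23ℤ form a cyclic group of order 22.
As gcd(21, 22) = 1, raising to the 21st power is a bijection on this group: if x_1^21 ≡ x_2^21 then (x_1x_2^{−1})^21 = 1, and the only element of order dividing gcd(21, 22) = 1 is 1, so x_1 = x_2.
With T(0) = 0 this makes T injective on all of ℤ/23ℤ, hence bijective (finite equal-size domain and codomain). In particular T is surjective.
Since T is surjective, we find the preimage of 12. The inverse of x ↦ x^21 on (ℤ/23ℤ)^× is x ↦ x^21, because 21·21 = 441 = 20·22 + 1 ≡ 1 (mod 22) and x^{22} = 1 for x ≠ 0 (Fermat). So T⁻¹(12) = 12^21 mod 23.
Repeated squaring mod 23: 12^1 ≡ 12, 12^2 ≡ 12² = 144 ≡ 6, 12^4 ≡ 6² = 36 ≡ 13, 12^8 ≡ 13² = 169 ≡ 8, 12^16 ≡ 8² = 64 ≡ 18. Since 21 = 16 + 4 + 1, 12^21 ≡ 18·13·12: 18·13 = 234 ≡ 4, then 4·12 = 48 ≡ 2. So 12^21 ≡ 2 (mod 23).
Hence T⁻¹(12) = 2.

2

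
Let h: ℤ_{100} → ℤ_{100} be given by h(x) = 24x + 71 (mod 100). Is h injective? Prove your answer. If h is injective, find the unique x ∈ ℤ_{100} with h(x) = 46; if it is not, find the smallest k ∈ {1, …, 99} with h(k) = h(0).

25

We have gcd(24, 100) = 4 > 1. Taking x_1 = 0 and x_2 = 25: h(0) = 71 and h(25) = 24·25 + 71 = 671 ≡ 71 (mod 100).
So h(0) = h(25) while 0 ≠ 25, so h is not injective.
Since h is not injective, we find the least positive k with h(k) = h(0): this means 24k ≡ 0 (mod 100), i.e. 100 ∣ 24k. Since gcd(24, 100) = 4, dividing through by 4 this holds exactly when 25 ∣ 6k, and as gcd(6, 25) = 1, exactly when 25 ∣ k.
The smallest positive such k is 25.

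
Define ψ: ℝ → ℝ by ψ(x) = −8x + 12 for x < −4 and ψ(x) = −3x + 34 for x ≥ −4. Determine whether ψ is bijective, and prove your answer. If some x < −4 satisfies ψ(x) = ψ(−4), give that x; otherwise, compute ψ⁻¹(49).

-17/4

Both pieces are strictly decreasing (slopes −8 and −3), so each is injective on its own interval.
The left piece maps (−∞, −4) onto (44, ∞); the right piece maps [−4, ∞) onto (−∞, 46].
These images overlap. In particular ψ(−4) = 46 (right piece), and solving −8x + 12 = 46 on the left piece gives x = −17/4 < −4.
So ψ(−17/4) = ψ(−4) with −17/4 ≠ −4, and ψ is not injective, hence not bijective. This x = −17/4 is the requested value below −4.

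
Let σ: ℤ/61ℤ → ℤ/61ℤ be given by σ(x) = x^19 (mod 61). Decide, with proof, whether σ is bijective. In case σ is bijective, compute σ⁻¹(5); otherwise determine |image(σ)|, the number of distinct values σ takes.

Since 61 is prime, the nonzero elements of ℤ/61ℤ form a cyclic group of order 60.
As gcd(19, 60) = 1, raising to the 19th power is a bijection on this group: if u^19 ≡ v^19 then (uv^{−1})^19 = 1, and the only element of order dividing gcd(19, 60) = 1 is 1, so u = v.
With σ(0) = 0 this makes σ injective on all of ℤ/61ℤ, hence bijective (finite equal-size domain and codomain). In particular σ is bijective.
Since σ is bijective, we find the preimage of 5. The inverse of x ↦ x^19 on (ℤ/61ℤ)^× is x ↦ x^19, because 19·19 = 361 = 6·60 + 1 ≡ 1 (mod 60) and x^{60} = 1 for x ≠ 0 (Fermat). So σ⁻¹(5) = 5^19 mod 61.
Repeated squaring mod 61: 5^1 ≡ 5, 5^2 ≡ 5² = 25, 5^4 ≡ 25² = 625 ≡ 15, 5^8 ≡ 15² = 225 ≡ 42, 5^16 ≡ 42² = 1764 ≡ 56. Since 19 = 16 + 2 + 1, 5^19 ≡ 56·25·5: 56·25 = 1400 ≡ 58, then 58·5 = 290 ≡ 46. So 5^19 ≡ 46 (mod 61).
Hence σ⁻¹(5) = 46.

46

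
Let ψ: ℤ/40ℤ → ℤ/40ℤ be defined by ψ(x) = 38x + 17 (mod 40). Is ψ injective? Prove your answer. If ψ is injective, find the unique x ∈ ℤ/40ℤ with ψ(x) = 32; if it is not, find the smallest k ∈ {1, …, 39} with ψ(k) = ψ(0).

20

We have gcd(38, 40) = 2 > 1. Taking x_1 = 0 and x_2 = 20: ψ(0) = 17 and ψ(20) = 38·20 + 17 = 777 ≡ 17 (mod 40).
So ψ(0) = ψ(20) while 0 ≠ 20, hence ψ is not injective.
Since ψ is not injective, we find the least positive k with ψ(k) = ψ(0): this means 38k ≡ 0 (mod 40), i.e. 40 ∣ 38k. Since gcd(38, 40) = 2, dividing through by 2 this holds exactly when 20 ∣ 19k, and as gcd(19, 20) = 1, exactly when 20 ∣ k.
The smallest positive such k is 20.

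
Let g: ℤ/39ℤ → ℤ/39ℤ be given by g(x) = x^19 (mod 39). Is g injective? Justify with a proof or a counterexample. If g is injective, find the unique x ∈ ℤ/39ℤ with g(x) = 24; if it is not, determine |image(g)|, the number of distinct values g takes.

15

Computing x^19 mod 39 for each x (by repeated squaring, reducing mod 39 at every step), the values g(0), g(1), …, g(38) are: 0, 1, 11, 3, 4, 8, 33, 19, 5, 9, 10, 2, 12, 13, 14, 24, 16, 17, 21, 7, 32, 18, 22, 23, 15, 25, 26, 27, 37, 29, 30, 34, 20, 6, 31, 35, 36, 28, 38.
Every element of ℤ/39ℤ appears exactly once in this list, so g is a bijection, and in particular injective.
Since g is injective, we read off the preimage of 24 from the same table: g(15) = 24, so g⁻¹(24) = 15.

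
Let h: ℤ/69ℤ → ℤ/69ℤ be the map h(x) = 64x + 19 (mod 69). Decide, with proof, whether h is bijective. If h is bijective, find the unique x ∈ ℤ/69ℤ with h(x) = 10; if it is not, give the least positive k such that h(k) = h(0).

If h(a) = h(b), then 64a ≡ 64b (mod 69). Because gcd(64, 69) = 1, we may cancel 64 to get a ≡ b (mod 69).
We now compute 64⁻¹ mod 69 explicitly. Euclid's algorithm: 69 = 1·64 + 5, 64 = 12·5 + 4, 5 = 1·4 + 1; back-substituting gives 1 = 55·64 − 51·69, so 64⁻¹ ≡ 55 (mod 69).
Then y ↦ 55(y − 19) is a two-sided inverse to h, so every y ∈ ℤ/69ℤ has a preimage.
So h is bijective.
Since h is bijective, we find h⁻¹(10): we need 64x ≡ 10 − 19 ≡ 60 (mod 69). Using 64⁻¹ = 55: x ≡ 55·60 = 3300 = 47·69 + 57, so x = 57.
Check: h(57) = 64·57 + 19 = 3667 = 53·69 + 10 ≡ 10 (mod 69).

57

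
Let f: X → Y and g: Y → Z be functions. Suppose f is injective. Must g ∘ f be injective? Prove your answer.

No. Take X = Y = Z = {0, 1, 2}, f = identity (injective), and g(x) = 0 for every x.
Then (g ∘ f)(0) = 0 = (g ∘ f)(2) with 0 ≠ 2, so g ∘ f is not injective.

not injective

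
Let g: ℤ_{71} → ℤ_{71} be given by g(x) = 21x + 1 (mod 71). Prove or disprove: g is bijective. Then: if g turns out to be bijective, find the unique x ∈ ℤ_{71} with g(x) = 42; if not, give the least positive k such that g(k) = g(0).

29

If g(a) = g(b), then 21a ≡ 21b (mod 71). Because gcd(21, 71) = 1, we may cancel 21 to get a ≡ b (mod 71).
We now compute 21⁻¹ mod 71 explicitly. Euclid's algorithm: 71 = 3·21 + 8, 21 = 2·8 + 5, 8 = 1·5 + 3, 5 = 1·3 + 2, 3 = 1·2 + 1; back-substituting gives 1 = 44·21 − 13·71, so 21⁻¹ ≡ 44 (mod 71).
Then y ↦ 44(y − 1) is a two-sided inverse to g, so every y ∈ ℤ_{71} has a preimage.
Hence g is bijective.
Since g is bijective, we compute g⁻¹(42): solve 21x + 1 ≡ 42 (mod 71), i.e. 21x ≡ 41 (mod 71).
Multiplying by 21⁻¹ = 44 gives x ≡ 44·41 = 1804 = 25·71 + 29 ≡ 29 (mod 71).
Check: g(29) = 21·29 + 1 = 610 = 8·71 + 42 ≡ 42 (mod 71).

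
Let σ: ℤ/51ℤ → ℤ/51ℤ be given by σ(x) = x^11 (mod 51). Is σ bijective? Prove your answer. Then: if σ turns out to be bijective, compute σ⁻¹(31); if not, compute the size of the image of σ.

7

Computing x^11 mod 51 for each x (by repeated squaring, reducing mod 51 at every step), the values σ(0), σ(1), …, σ(50) are: 0, 1, 8, 24, 13, 11, 39, 31, 2, 15, 37, 29, 6, 4, 44, 9, 16, 17, 18, 25, 41, 30, 28, 5, 48, 19, 32, 3, 46, 23, 21, 10, 26, 33, 34, 35, 42, 7, 47, 45, 22, 14, 36, 49, 20, 12, 40, 38, 27, 43, 50.
Every element of ℤ/51ℤ appears exactly once in this list, so σ is a bijection, and in particular bijective.
Since σ is bijective, we read off the preimage of 31 from the same table: σ(7) = 31, so σ⁻¹(31) = 7.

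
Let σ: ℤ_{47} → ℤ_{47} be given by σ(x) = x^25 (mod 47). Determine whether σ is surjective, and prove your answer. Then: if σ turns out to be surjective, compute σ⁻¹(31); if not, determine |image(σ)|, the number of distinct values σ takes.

Since 47 is prime, the nonzero elements of ℤ_{47} form a cyclic group of order 46.
As gcd(25, 46) = 1, raising to the 25th power is a bijection on this group: if s^25 ≡ t^25 then (st^{−1})^25 = 1, and the only element of order dividing gcd(25, 46) = 1 is 1, so s = t.
With σ(0) = 0 this makes σ injective on all of ℤ_{47}, hence bijective (finite equal-size domain and codomain). In particular σ is surjective.
Since σ is surjective, we find the preimage of 31. The inverse of x ↦ x^25 on (ℤ_{47})^× is x ↦ x^35, because 25·35 = 875 = 19·46 + 1 ≡ 1 (mod 46) and x^{46} = 1 for x ≠ 0 (Fermat). So σ⁻¹(31) = 31^35 mod 47.
Repeated squaring mod 47: 31^1 ≡ 31, 31^2 ≡ 31² = 961 ≡ 21, 31^4 ≡ 21² = 441 ≡ 18, 31^8 ≡ 18² = 324 ≡ 42, 31^16 ≡ 42² = 1764 ≡ 25, 31^32 ≡ 25² = 625 ≡ 14. Since 35 = 32 + 2 + 1, 31^35 ≡ 14·21·31: 14·21 = 294 ≡ 12, then 12·31 = 372 ≡ 43. So 31^35 ≡ 43 (mod 47).
Hence σ⁻¹(31) = 43.

43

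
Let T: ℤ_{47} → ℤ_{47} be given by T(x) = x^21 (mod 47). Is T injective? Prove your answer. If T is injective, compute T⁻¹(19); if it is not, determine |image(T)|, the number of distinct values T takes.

29

Since 47 is prime, the nonzero elements of ℤ_{47} form a cyclic group of order 46.
As gcd(21, 46) = 1, raising to the 21st power is a bijection on this group: if x_1^21 ≡ x_2^21 then (x_1x_2^{−1})^21 = 1, and the only element of order dividing gcd(21, 46) = 1 is 1, so x_1 = x_2.
With T(0) = 0 this makes T injective on all of ℤ_{47}, hence bijective (finite equal-size domain and codomain). In particular T is injective.
Since T is injective, we find the preimage of 19. The inverse of x ↦ x^21 on (ℤ_{47})^× is x ↦ x^11, because 21·11 = 231 = 5·46 + 1 ≡ 1 (mod 46) and x^{46} = 1 for x ≠ 0 (Fermat). So T⁻¹(19) = 19^11 mod 47.
Repeated squaring mod 47: 19^1 ≡ 19, 19^2 ≡ 19² = 361 ≡ 32, 19^4 ≡ 32² = 1024 ≡ 37, 19^8 ≡ 37² = 1369 ≡ 6. Since 11 = 8 + 2 + 1, 19^11 ≡ 6·32·19: 6·32 = 192 ≡ 4, then 4·19 = 76 ≡ 29. So 19^11 ≡ 29 (mod 47).
Hence T⁻¹(19) = 29.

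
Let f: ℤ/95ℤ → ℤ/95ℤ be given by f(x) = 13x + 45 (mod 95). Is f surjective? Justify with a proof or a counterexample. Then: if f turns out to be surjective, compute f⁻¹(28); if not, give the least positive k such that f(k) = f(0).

Recall that f is surjective if every y in the codomain equals f(x) for some x in the domain.
Since gcd(13, 95) = 1, 13 is invertible modulo 95. Euclid's algorithm: 95 = 7·13 + 4, 13 = 3·4 + 1; back-substituting gives 1 = 22·13 − 3·95, so 13⁻¹ ≡ 22 (mod 95).
Then y ↦ 22(y − 45) is a two-sided inverse to f, so every y ∈ ℤ/95ℤ has a preimage.
Therefore f is surjective.
Since f is surjective, we find f⁻¹(28): we need 13x ≡ 28 − 45 ≡ 78 (mod 95). Using 13⁻¹ = 22: x ≡ 22·78 = 1716 = 18·95 + 6, so x = 6.
Check: f(6) = 13·6 + 45 = 123 = 1·95 + 28 ≡ 28 (mod 95).

6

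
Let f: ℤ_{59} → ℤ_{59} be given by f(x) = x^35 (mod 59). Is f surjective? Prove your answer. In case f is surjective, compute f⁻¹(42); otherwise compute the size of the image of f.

Since 59 is prime, the nonzero elements of ℤ_{59} form a cyclic group of order 58.
As gcd(35, 58) = 1, raising to the 35th power is a bijection on this group: if x_1^35 ≡ x_2^35 then (x_1x_2^{−1})^35 = 1, and the only element of order dividing gcd(35, 58) = 1 is 1, so x_1 = x_2.
With f(0) = 0 this makes f injective on all of ℤ_{59}, hence bijective (finite equal-size domain and codomain). In particular f is surjective.
Since f is surjective, we find the preimage of 42. The inverse of x ↦ x^35 on (ℤ_{59})^× is x ↦ x^5, because 35·5 = 175 = 3·58 + 1 ≡ 1 (mod 58) and x^{58} = 1 for x ≠ 0 (Fermat). So f⁻¹(42) = 42^5 mod 59.
Repeated squaring mod 59: 42^1 ≡ 42, 42^2 ≡ 42² = 1764 ≡ 53, 42^4 ≡ 53² = 2809 ≡ 36. Since 5 = 4 + 1, 42^5 ≡ 36·42: 36·42 = 1512 ≡ 37. So 42^5 ≡ 37 (mod 59).
Hence f⁻¹(42) = 37.

37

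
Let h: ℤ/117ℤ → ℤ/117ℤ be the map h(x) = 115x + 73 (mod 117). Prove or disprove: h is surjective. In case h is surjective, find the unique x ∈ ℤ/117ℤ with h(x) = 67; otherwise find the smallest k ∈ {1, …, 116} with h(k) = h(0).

Since gcd(115, 117) = 1, 115 is invertible modulo 117. Euclid's algorithm: 117 = 1·115 + 2, 115 = 57·2 + 1; back-substituting gives 1 = 58·115 − 57·117, so 115⁻¹ ≡ 58 (mod 117).
For any y ∈ ℤ/117ℤ, x = 58(y − 73) mod 117 satisfies h(x) = 115·58(y − 73) + 73 ≡ y (since 115·58 ≡ 1 mod 117). So every y has a preimage.
Hence h is surjective.
Since h is surjective, we compute h⁻¹(67): solve 115x + 73 ≡ 67 (mod 117), i.e. 115x ≡ 111 (mod 117).
Multiplying by 115⁻¹ = 58 gives x ≡ 58·111 = 6438 = 55·117 + 3 ≡ 3 (mod 117).
Check: h(3) = 115·3 + 73 = 418 = 3·117 + 67 ≡ 67 (mod 117).

3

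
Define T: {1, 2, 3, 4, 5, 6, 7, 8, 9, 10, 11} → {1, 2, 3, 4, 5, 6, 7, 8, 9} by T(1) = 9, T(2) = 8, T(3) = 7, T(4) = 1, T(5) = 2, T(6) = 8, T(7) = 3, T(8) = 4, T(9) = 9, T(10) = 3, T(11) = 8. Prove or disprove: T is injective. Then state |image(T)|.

7

T(2) = 8 = T(6) with 2 ≠ 6, so T is not injective.
The image of T is {1, 2, 3, 4, 7, 8, 9}, which has 7 elements.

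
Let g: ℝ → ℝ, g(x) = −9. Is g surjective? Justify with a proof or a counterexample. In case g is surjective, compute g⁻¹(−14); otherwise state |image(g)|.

1

g(x) = −9 for all x, so −8 has no preimage and g is not surjective.
Since g is not surjective, we state |image(g)|: the image of g is {−9}, which has 1 element.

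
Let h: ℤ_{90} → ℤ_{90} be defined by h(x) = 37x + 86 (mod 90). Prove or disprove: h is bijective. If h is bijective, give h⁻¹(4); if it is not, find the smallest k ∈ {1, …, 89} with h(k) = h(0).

44

Recall that h is injective when h(a) = h(b) forces a = b.
Suppose h(a) = h(b) in ℤ_{90}. Then 37a + 86 ≡ 37b + 86 (mod 90), so 37(a − b) ≡ 0 (mod 90).
Since gcd(37, 90) = 1, 37 is invertible modulo 90, so a − b ≡ 0 (mod 90), i.e. a = b.
We now compute 37⁻¹ mod 90 explicitly. Euclid's algorithm: 90 = 2·37 + 16, 37 = 2·16 + 5, 16 = 3·5 + 1; back-substituting gives 1 = 73·37 − 30·90, so 37⁻¹ ≡ 73 (mod 90).
For any y ∈ ℤ_{90}, x = 73(y − 86) mod 90 satisfies h(x) = 37·73(y − 86) + 86 ≡ y (since 37·73 ≡ 1 mod 90). So every y has a preimage.
Hence h is bijective.
Since h is bijective, we find h⁻¹(4): we need 37x ≡ 4 − 86 ≡ 8 (mod 90). Using 37⁻¹ = 73: x ≡ 73·8 = 584 = 6·90 + 44, so x = 44.
Check: h(44) = 37·44 + 86 = 1714 = 19·90 + 4 ≡ 4 (mod 90).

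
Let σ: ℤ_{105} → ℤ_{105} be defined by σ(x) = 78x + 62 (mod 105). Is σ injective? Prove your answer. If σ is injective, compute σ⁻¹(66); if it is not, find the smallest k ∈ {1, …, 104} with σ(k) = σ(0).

35

Recall: σ is injective if σ(u) = σ(v) implies u = v.
We have gcd(78, 105) = 3 > 1. Taking u = 0 and v = 35: σ(0) = 62 and σ(35) = 78·35 + 62 = 2792 ≡ 62 (mod 105).
So σ(0) = σ(35) while 0 ≠ 35, hence σ is not injective.
Since σ is not injective, we find the least positive k with σ(k) = σ(0): this means 78k ≡ 0 (mod 105), i.e. 105 ∣ 78k. Since gcd(78, 105) = 3, dividing through by 3 this holds exactly when 35 ∣ 26k, and as gcd(26, 35) = 1, exactly when 35 ∣ k.
The smallest positive such k is 35.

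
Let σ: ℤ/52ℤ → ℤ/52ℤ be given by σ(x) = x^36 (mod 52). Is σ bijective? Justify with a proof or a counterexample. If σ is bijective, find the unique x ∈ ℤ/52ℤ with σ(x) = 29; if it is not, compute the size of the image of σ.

4

σ(1) = 1^36 = 1.
σ(3): Repeated squaring mod 52: 3^1 ≡ 3, 3^2 ≡ 3² = 9, 3^4 ≡ 9² = 81 ≡ 29, 3^8 ≡ 29² = 841 ≡ 9, 3^16 ≡ 9² = 81 ≡ 29, 3^32 ≡ 29² = 841 ≡ 9. Since 36 = 32 + 4, 3^36 ≡ 9·29: 9·29 = 261 ≡ 1. So 3^36 ≡ 1 (mod 52).
So σ(1) = σ(3) = 1 while 1 ≠ 3, hence σ is not injective, hence not bijective.
Since σ is not bijective, we determine |image(σ)|. Computing x^36 mod 52 for each x (by repeated squaring, reducing mod 52 at every step), the values σ(0), σ(1), …, σ(51) are: 0, 1, 40, 1, 40, 1, 40, 1, 40, 1, 40, 1, 40, 13, 40, 1, 40, 1, 40, 1, 40, 1, 40, 1, 40, 1, 0, 1, 40, 1, 40, 1, 40, 1, 40, 1, 40, 1, 40, 13, 40, 1, 40, 1, 40, 1, 40, 1, 40, 1, 40, 1.
The distinct values are {0, 1, 13, 40}; there are 4 of them.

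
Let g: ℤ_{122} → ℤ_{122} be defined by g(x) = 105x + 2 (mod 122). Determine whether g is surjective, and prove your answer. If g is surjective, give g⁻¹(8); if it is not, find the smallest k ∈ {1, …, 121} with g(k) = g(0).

By definition, g is surjective if every y in the codomain equals g(x) for some x in the domain.
Since gcd(105, 122) = 1, 105 is invertible modulo 122. Euclid's algorithm: 122 = 1·105 + 17, 105 = 6·17 + 3, 17 = 5·3 + 2, 3 = 1·2 + 1; back-substituting gives 1 = 43·105 − 37·122, so 105⁻¹ ≡ 43 (mod 122).
For any y ∈ ℤ_{122}, x = 43(y − 2) mod 122 satisfies g(x) = 105·43(y − 2) + 2 ≡ y (since 105·43 ≡ 1 mod 122). So every y has a preimage.
Hence g is surjective.
Since g is surjective, we compute g⁻¹(8): solve 105x + 2 ≡ 8 (mod 122), i.e. 105x ≡ 6 (mod 122).
Multiplying by 105⁻¹ = 43 gives x ≡ 43·6 = 258 = 2·122 + 14 ≡ 14 (mod 122).
Check: g(14) = 105·14 + 2 = 1472 = 12·122 + 8 ≡ 8 (mod 122).

14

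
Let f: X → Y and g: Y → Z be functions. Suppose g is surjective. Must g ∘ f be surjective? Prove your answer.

not surjective

No. Take X = {1}, Y = Z = {1, 2, 3}, f(1) = 1, and g = identity (surjective).
Then (g ∘ f)(1) = 1, and 3 ∈ Z has no preimage under g ∘ f, so g ∘ f is not surjective.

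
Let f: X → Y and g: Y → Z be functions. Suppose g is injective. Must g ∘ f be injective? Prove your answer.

No. Take X = {0, 1}, Y = Z = {0, 1}, f(0) = f(1) = 0, and g = identity (injective).
Then (g ∘ f)(0) = (g ∘ f)(1) = 0 with 0 ≠ 1, so g ∘ f is not injective.

not injective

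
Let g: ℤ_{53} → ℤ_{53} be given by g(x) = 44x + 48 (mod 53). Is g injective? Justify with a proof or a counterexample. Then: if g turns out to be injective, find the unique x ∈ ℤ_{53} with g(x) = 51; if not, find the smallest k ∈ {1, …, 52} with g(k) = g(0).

35

Suppose g(u) = g(v) in ℤ_{53}. Then 44u + 48 ≡ 44v + 48 (mod 53), hence 44(u − v) ≡ 0 (mod 53).
Since gcd(44, 53) = 1, 44 is invertible modulo 53, hence u − v ≡ 0 (mod 53), i.e. u = v.
Therefore g is injective.
We now compute 44⁻¹ mod 53 explicitly. Euclid's algorithm: 53 = 1·44 + 9, 44 = 4·9 + 8, 9 = 1·8 + 1; back-substituting gives 1 = 47·44 − 39·53, so 44⁻¹ ≡ 47 (mod 53).
Since g is injective, we find g⁻¹(51): we need 44x ≡ 51 − 48 ≡ 3 (mod 53). Using 44⁻¹ = 47: x ≡ 47·3 = 141 = 2·53 + 35, so x = 35.
Check: g(35) = 44·35 + 48 = 1588 = 29·53 + 51 ≡ 51 (mod 53).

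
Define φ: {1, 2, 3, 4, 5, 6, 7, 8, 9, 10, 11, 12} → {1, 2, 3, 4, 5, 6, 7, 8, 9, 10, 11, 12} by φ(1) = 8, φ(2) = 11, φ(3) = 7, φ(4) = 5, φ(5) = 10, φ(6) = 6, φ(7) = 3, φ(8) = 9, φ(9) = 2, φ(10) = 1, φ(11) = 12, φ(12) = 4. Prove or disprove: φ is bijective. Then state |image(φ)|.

The values 8, 11, 7, 5, 10, 6, 3, 9, 2, 1, 12, 4 are a permutation of {1, 2, 3, 4, 5, 6, 7, 8, 9, 10, 11, 12}: each element appears exactly once.
So φ is injective and surjective, hence bijective.
The image of φ is {1, 2, 3, 4, 5, 6, 7, 8, 9, 10, 11, 12}, which has 12 elements.

12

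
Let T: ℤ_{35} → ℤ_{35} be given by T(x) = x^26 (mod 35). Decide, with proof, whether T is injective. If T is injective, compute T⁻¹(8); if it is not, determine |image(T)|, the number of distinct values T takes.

T(1) = 1^26 = 1.
T(6): Repeated squaring mod 35: 6^1 ≡ 6, 6^2 ≡ 6² = 36 ≡ 1, 6^4 ≡ 1² = 1, 6^8 ≡ 1² = 1, 6^16 ≡ 1² = 1. Since 26 = 16 + 8 + 2, 6^26 ≡ 1·1·1: 1·1 = 1, then 1·1 = 1. So 6^26 ≡ 1 (mod 35).
So T(1) = T(6) = 1 while 1 ≠ 6, therefore T is not injective.
Since T is not injective, we determine |image(T)|. Computing x^26 mod 35 for each x (by repeated squaring, reducing mod 35 at every step), the values T(0), T(1), …, T(34) are: 0, 1, 4, 9, 16, 25, 1, 14, 29, 11, 30, 16, 4, 29, 21, 15, 11, 9, 9, 11, 15, 21, 29, 4, 16, 30, 11, 29, 14, 1, 25, 16, 9, 4, 1.
The distinct values are {0, 1, 4, 9, 11, 14, 15, 16, 21, 25, 29, 30}; there are 12 of them.

12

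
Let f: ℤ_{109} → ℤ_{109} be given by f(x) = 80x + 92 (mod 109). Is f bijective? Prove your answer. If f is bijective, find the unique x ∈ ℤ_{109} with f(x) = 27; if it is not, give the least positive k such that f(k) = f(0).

By definition, f is injective when f(a) = f(b) forces a = b.
Suppose f(a) = f(b) in ℤ_{109}. Then 80a + 92 ≡ 80b + 92 (mod 109), therefore 80(a − b) ≡ 0 (mod 109).
Since gcd(80, 109) = 1, 80 is invertible modulo 109, hence a − b ≡ 0 (mod 109), i.e. a = b.
We now compute 80⁻¹ mod 109 explicitly. Euclid's algorithm: 109 = 1·80 + 29, 80 = 2·29 + 22, 29 = 1·22 + 7, 22 = 3·7 + 1; back-substituting gives 1 = 15·80 − 11·109, so 80⁻¹ ≡ 15 (mod 109).
Then y ↦ 15(y − 92) is a two-sided inverse to f, so every y ∈ ℤ_{109} has a preimage.
Therefore f is bijective.
Since f is bijective, we compute f⁻¹(27): solve 80x + 92 ≡ 27 (mod 109), i.e. 80x ≡ 44 (mod 109).
Multiplying by 80⁻¹ = 15 gives x ≡ 15·44 = 660 = 6·109 + 6 ≡ 6 (mod 109).
Check: f(6) = 80·6 + 92 = 572 = 5·109 + 27 ≡ 27 (mod 109).

6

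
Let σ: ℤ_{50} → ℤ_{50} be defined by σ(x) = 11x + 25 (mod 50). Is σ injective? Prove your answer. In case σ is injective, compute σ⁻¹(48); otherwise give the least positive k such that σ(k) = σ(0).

43

If σ(x_1) = σ(x_2), then 11x_1 ≡ 11x_2 (mod 50). Because gcd(11, 50) = 1, we may cancel 11 to get x_1 ≡ x_2 (mod 50).
So σ is injective.
We now compute 11⁻¹ mod 50 explicitly. Euclid's algorithm: 50 = 4·11 + 6, 11 = 1·6 + 5, 6 = 1·5 + 1; back-substituting gives 1 = 41·11 − 9·50, so 11⁻¹ ≡ 41 (mod 50).
Since σ is injective, we find σ⁻¹(48): we need 11x ≡ 48 − 25 ≡ 23 (mod 50). Using 11⁻¹ = 41: x ≡ 41·23 = 943 = 18·50 + 43, so x = 43.
Check: σ(43) = 11·43 + 25 = 498 = 9·50 + 48 ≡ 48 (mod 50).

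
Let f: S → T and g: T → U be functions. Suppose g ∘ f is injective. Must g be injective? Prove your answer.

not injective

No. Take S = {1, 2}, T = {1, 2, 3, 4, 5}, U = {1, 2, 3, 4, 5}, f(a) = a for each a ∈ S, and g(b) = 4 if b ∈ {4, 5} else g(b) = b.
Then g ∘ f = f is injective (S ⊂ T and f is the inclusion), but g(4) = g(5) = 4 with 4 ≠ 5, so g is not injective.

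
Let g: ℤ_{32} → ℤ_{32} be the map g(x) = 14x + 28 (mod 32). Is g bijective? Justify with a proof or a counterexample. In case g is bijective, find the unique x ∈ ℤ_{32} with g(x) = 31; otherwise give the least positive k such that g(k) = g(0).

Recall that g is injective if g(a) = g(b) implies a = b.
We have gcd(14, 32) = 2 > 1. Taking a = 0 and b = 16: g(0) = 28 and g(16) = 14·16 + 28 = 252 ≡ 28 (mod 32).
So g(0) = g(16) while 0 ≠ 16, therefore g is not injective, hence not bijective.
Since g is not bijective, we find the least positive k with g(k) = g(0): this means 14k ≡ 0 (mod 32), i.e. 32 ∣ 14k. Since gcd(14, 32) = 2, dividing through by 2 this holds exactly when 16 ∣ 7k, and as gcd(7, 16) = 1, exactly when 16 ∣ k.
The smallest positive such k is 16.

16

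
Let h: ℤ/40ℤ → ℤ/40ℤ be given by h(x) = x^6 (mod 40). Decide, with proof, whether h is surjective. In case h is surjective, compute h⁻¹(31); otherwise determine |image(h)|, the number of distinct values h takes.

6

h(4): Repeated squaring mod 40: 4^1 ≡ 4, 4^2 ≡ 4² = 16, 4^4 ≡ 16² = 256 ≡ 16. Since 6 = 4 + 2, 4^6 ≡ 16·16: 16·16 = 256 ≡ 16. So 4^6 ≡ 16 (mod 40).
h(6): Repeated squaring mod 40: 6^1 ≡ 6, 6^2 ≡ 6² = 36, 6^4 ≡ 36² = 1296 ≡ 16. Since 6 = 4 + 2, 6^6 ≡ 16·36: 16·36 = 576 ≡ 16. So 6^6 ≡ 16 (mod 40).
So h(4) = h(6) = 16 while 4 ≠ 6, so h is not injective.
A non-injective map from the 40-element set ℤ/40ℤ to itself takes at most 39 distinct values, so it cannot be surjective. Thus h is not surjective.
Since h is not surjective, we determine |image(h)|. Computing x^6 mod 40 for each x (by repeated squaring, reducing mod 40 at every step), the values h(0), h(1), …, h(39) are: 0, 1, 24, 9, 16, 25, 16, 9, 24, 1, 0, 1, 24, 9, 16, 25, 16, 9, 24, 1, 0, 1, 24, 9, 16, 25, 16, 9, 24, 1, 0, 1, 24, 9, 16, 25, 16, 9, 24, 1.
The distinct values are {0, 1, 9, 16, 24, 25}; there are 6 of them.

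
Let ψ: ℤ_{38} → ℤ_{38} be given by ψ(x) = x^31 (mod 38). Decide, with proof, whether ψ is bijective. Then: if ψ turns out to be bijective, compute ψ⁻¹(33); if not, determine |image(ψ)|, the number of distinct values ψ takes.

Computing x^31 mod 38 for each x (by repeated squaring, reducing mod 38 at every step), the values ψ(0), ψ(1), …, ψ(37) are: 0, 1, 22, 33, 28, 17, 4, 7, 8, 25, 32, 11, 12, 15, 2, 29, 24, 35, 18, 19, 20, 3, 14, 9, 36, 23, 26, 27, 6, 13, 30, 31, 34, 21, 10, 5, 16, 37.
Every element of ℤ_{38} appears exactly once in this list, so ψ is a bijection, and in particular bijective.
Since ψ is bijective, we read off the preimage of 33 from the same table: ψ(3) = 33, so ψ⁻¹(33) = 3.

3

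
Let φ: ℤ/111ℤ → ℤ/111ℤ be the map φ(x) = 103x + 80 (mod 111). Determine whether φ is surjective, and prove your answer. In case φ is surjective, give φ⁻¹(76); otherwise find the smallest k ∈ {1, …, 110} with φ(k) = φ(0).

56

Since gcd(103, 111) = 1, 103 is invertible modulo 111. Euclid's algorithm: 111 = 1·103 + 8, 103 = 12·8 + 7, 8 = 1·7 + 1; back-substituting gives 1 = 97·103 − 90·111, so 103⁻¹ ≡ 97 (mod 111).
For any y ∈ ℤ/111ℤ, x = 97(y − 80) mod 111 satisfies φ(x) = 103·97(y − 80) + 80 ≡ y (since 103·97 ≡ 1 mod 111). So every y has a preimage.
Therefore φ is surjective.
Since φ is surjective, we find φ⁻¹(76): we need 103x ≡ 76 − 80 ≡ 107 (mod 111). Using 103⁻¹ = 97: x ≡ 97·107 = 10379 = 93·111 + 56, so x = 56.
Check: φ(56) = 103·56 + 80 = 5848 = 52·111 + 76 ≡ 76 (mod 111).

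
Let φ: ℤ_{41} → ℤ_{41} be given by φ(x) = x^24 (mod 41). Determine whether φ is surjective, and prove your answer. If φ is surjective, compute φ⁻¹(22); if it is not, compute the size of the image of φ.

6

φ(1) = 1^24 = 1.
φ(3): Repeated squaring mod 41: 3^1 ≡ 3, 3^2 ≡ 3² = 9, 3^4 ≡ 9² = 81 ≡ 40, 3^8 ≡ 40² = 1600 ≡ 1, 3^16 ≡ 1² = 1. Since 24 = 16 + 8, 3^24 ≡ 1·1: 1·1 = 1. So 3^24 ≡ 1 (mod 41).
So φ(1) = φ(3) = 1 while 1 ≠ 3, so φ is not injective.
A non-injective map from the 41-element set ℤ_{41} to itself takes at most 40 distinct values, so it cannot be surjective. So φ is not surjective.
Since φ is not surjective, we determine |image(φ)|. Computing x^24 mod 41 for each x (by repeated squaring, reducing mod 41 at every step), the values φ(0), φ(1), …, φ(40) are: 0, 1, 16, 1, 10, 10, 16, 18, 37, 1, 37, 37, 10, 16, 1, 10, 18, 37, 16, 18, 18, 18, 18, 16, 37, 18, 10, 1, 16, 10, 37, 37, 1, 37, 18, 16, 10, 10, 1, 16, 1.
The distinct values are {0, 1, 10, 16, 18, 37}; there are 6 of them.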